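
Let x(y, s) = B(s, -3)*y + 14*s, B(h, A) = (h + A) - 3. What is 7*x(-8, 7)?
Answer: 630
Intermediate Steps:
B(h, A) = -3 + A + h (B(h, A) = (A + h) - 3 = -3 + A + h)
x(y, s) = 14*s + y*(-6 + s) (x(y, s) = (-3 - 3 + s)*y + 14*s = (-6 + s)*y + 14*s = y*(-6 + s) + 14*s = 14*s + y*(-6 + s))
7*x(-8, 7) = 7*(14*7 - 8*(-6 + 7)) = 7*(98 - 8*1) = 7*(98 - 8) = 7*90 = 630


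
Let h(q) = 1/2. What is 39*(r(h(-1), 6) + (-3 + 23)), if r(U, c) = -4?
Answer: 624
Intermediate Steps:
h(q) = ½
39*(r(h(-1), 6) + (-3 + 23)) = 39*(-4 + (-3 + 23)) = 39*(-4 + 20) = 39*16 = 624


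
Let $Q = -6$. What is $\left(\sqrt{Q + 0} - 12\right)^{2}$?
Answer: $\left(12 - i \sqrt{6}\right)^{2} \approx 138.0 - 58.788 i$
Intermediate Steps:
$\left(\sqrt{Q + 0} - 12\right)^{2} = \left(\sqrt{-6 + 0} - 12\right)^{2} = \left(\sqrt{-6} - 12\right)^{2} = \left(i \sqrt{6} - 12\right)^{2} = \left(-12 + i \sqrt{6}\right)^{2}$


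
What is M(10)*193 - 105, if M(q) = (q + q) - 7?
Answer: 2404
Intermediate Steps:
M(q) = -7 + 2*q (M(q) = 2*q - 7 = -7 + 2*q)
M(10)*193 - 105 = (-7 + 2*10)*193 - 105 = (-7 + 20)*193 - 105 = 13*193 - 105 = 2509 - 105 = 2404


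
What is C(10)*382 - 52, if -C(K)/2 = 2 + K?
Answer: -9220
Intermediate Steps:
C(K) = -4 - 2*K (C(K) = -2*(2 + K) = -4 - 2*K)
C(10)*382 - 52 = (-4 - 2*10)*382 - 52 = (-4 - 20)*382 - 52 = -24*382 - 52 = -9168 - 52 = -9220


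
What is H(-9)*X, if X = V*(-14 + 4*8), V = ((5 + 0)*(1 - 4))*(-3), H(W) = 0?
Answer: 0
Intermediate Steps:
V = 45 (V = (5*(-3))*(-3) = -15*(-3) = 45)
X = 810 (X = 45*(-14 + 4*8) = 45*(-14 + 32) = 45*18 = 810)
H(-9)*X = 0*810 = 0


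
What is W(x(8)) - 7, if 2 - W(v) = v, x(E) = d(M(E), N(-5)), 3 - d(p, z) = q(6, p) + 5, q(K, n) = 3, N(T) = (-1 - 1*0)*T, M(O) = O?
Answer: 0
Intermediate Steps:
N(T) = -T (N(T) = (-1 + 0)*T = -T)
d(p, z) = -5 (d(p, z) = 3 - (3 + 5) = 3 - 1*8 = 3 - 8 = -5)
x(E) = -5
W(v) = 2 - v
W(x(8)) - 7 = (2 - 1*(-5)) - 7 = (2 + 5) - 7 = 7 - 7 = 0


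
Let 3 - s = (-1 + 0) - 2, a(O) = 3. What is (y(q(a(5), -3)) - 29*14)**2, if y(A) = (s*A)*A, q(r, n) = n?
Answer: 123904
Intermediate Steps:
s = 6 (s = 3 - ((-1 + 0) - 2) = 3 - (-1 - 2) = 3 - 1*(-3) = 3 + 3 = 6)
y(A) = 6*A**2 (y(A) = (6*A)*A = 6*A**2)
(y(q(a(5), -3)) - 29*14)**2 = (6*(-3)**2 - 29*14)**2 = (6*9 - 406)**2 = (54 - 406)**2 = (-352)**2 = 123904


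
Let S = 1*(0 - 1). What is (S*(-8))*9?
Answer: 72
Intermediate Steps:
S = -1 (S = 1*(-1) = -1)
(S*(-8))*9 = -1*(-8)*9 = 8*9 = 72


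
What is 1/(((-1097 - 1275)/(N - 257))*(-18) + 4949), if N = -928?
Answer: 395/1940623 ≈ 0.00020354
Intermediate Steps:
1/(((-1097 - 1275)/(N - 257))*(-18) + 4949) = 1/(((-1097 - 1275)/(-928 - 257))*(-18) + 4949) = 1/(-2372/(-1185)*(-18) + 4949) = 1/(-2372*(-1/1185)*(-18) + 4949) = 1/((2372/1185)*(-18) + 4949) = 1/(-14232/395 + 4949) = 1/(1940623/395) = 395/1940623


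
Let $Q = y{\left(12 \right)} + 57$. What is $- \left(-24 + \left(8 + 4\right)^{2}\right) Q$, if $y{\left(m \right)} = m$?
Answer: $-8280$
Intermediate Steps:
$Q = 69$ ($Q = 12 + 57 = 69$)
$- \left(-24 + \left(8 + 4\right)^{2}\right) Q = - \left(-24 + \left(8 + 4\right)^{2}\right) 69 = - \left(-24 + 12^{2}\right) 69 = - \left(-24 + 144\right) 69 = - 120 \cdot 69 = \left(-1\right) 8280 = -8280$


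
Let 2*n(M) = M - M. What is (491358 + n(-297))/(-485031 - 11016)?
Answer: -163786/165349 ≈ -0.99055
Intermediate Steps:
n(M) = 0 (n(M) = (M - M)/2 = (1/2)*0 = 0)
(491358 + n(-297))/(-485031 - 11016) = (491358 + 0)/(-485031 - 11016) = 491358/(-496047) = 491358*(-1/496047) = -163786/165349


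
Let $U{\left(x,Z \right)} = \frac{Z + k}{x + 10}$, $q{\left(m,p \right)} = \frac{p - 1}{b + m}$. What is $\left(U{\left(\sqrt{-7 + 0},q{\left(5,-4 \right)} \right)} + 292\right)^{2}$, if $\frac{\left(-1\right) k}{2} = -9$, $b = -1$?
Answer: $\frac{- 128442441 i + 27440992 \sqrt{7}}{16 \left(- 93 i + 20 \sqrt{7}\right)} \approx 86181.0 - 243.17 i$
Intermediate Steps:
$k = 18$ ($k = \left(-2\right) \left(-9\right) = 18$)
$q{\left(m,p \right)} = \frac{-1 + p}{-1 + m}$ ($q{\left(m,p \right)} = \frac{p - 1}{-1 + m} = \frac{-1 + p}{-1 + m}$)
$U{\left(x,Z \right)} = \frac{18 + Z}{10 + x}$ ($U{\left(x,Z \right)} = \frac{Z + 18}{x + 10} = \frac{18 + Z}{10 + x}$)
$\left(U{\left(\sqrt{-7 + 0},q{\left(5,-4 \right)} \right)} + 292\right)^{2} = \left(\frac{18 + \frac{-1 - 4}{-1 + 5}}{10 + \sqrt{-7 + 0}} + 292\right)^{2} = \left(\frac{18 + \frac{1}{4} \left(-5\right)}{10 + \sqrt{-7}} + 292\right)^{2} = \left(\frac{18 + \frac{1}{4} \left(-5\right)}{10 + i \sqrt{7}} + 292\right)^{2} = \left(\frac{18 - \frac{5}{4}}{10 + i \sqrt{7}} + 292\right)^{2} = \left(\frac{1}{10 + i \sqrt{7}} \cdot \frac{67}{4} + 292\right)^{2} = \left(\frac{67}{4 \left(10 + i \sqrt{7}\right)} + 292\right)^{2} = \left(292 + \frac{67}{4 \left(10 + i \sqrt{7}\right)}\right)^{2}$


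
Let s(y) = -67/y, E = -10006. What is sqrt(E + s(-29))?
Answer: I*sqrt(8413103)/29 ≈ 100.02*I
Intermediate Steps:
sqrt(E + s(-29)) = sqrt(-10006 - 67/(-29)) = sqrt(-10006 - 67*(-1/29)) = sqrt(-10006 + 67/29) = sqrt(-290107/29) = I*sqrt(8413103)/29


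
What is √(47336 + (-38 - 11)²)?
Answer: √49737 ≈ 223.02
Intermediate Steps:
√(47336 + (-38 - 11)²) = √(47336 + (-49)²) = √(47336 + 2401) = √49737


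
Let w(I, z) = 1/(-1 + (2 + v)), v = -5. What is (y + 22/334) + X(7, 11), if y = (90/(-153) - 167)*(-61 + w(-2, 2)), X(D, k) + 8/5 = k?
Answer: 583371647/56780 ≈ 10274.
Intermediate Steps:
X(D, k) = -8/5 + k
w(I, z) = -¼ (w(I, z) = 1/(-1 + (2 - 5)) = 1/(-1 - 3) = 1/(-4) = -¼)
y = 698005/68 (y = (90/(-153) - 167)*(-61 - ¼) = (90*(-1/153) - 167)*(-245/4) = (-10/17 - 167)*(-245/4) = -2849/17*(-245/4) = 698005/68 ≈ 10265.)
(y + 22/334) + X(7, 11) = (698005/68 + 22/334) + (-8/5 + 11) = (698005/68 + 22*(1/334)) + 47/5 = (698005/68 + 11/167) + 47/5 = 116567583/11356 + 47/5 = 583371647/56780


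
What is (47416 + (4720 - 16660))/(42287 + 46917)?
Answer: 8869/22301 ≈ 0.39770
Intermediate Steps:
(47416 + (4720 - 16660))/(42287 + 46917) = (47416 - 11940)/89204 = 35476*(1/89204) = 8869/22301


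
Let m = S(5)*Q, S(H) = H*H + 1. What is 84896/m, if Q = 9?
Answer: 42448/117 ≈ 362.80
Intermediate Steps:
S(H) = 1 + H**2 (S(H) = H**2 + 1 = 1 + H**2)
m = 234 (m = (1 + 5**2)*9 = (1 + 25)*9 = 26*9 = 234)
84896/m = 84896/234 = 84896*(1/234) = 42448/117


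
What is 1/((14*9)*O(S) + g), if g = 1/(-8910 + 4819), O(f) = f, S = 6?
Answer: 4091/3092795 ≈ 0.0013228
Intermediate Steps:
g = -1/4091 (g = 1/(-4091) = -1/4091 ≈ -0.00024444)
1/((14*9)*O(S) + g) = 1/((14*9)*6 - 1/4091) = 1/(126*6 - 1/4091) = 1/(756 - 1/4091) = 1/(3092795/4091) = 4091/3092795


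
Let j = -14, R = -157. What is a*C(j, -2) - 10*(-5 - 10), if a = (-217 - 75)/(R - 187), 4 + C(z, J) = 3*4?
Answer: 6742/43 ≈ 156.79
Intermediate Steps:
C(z, J) = 8 (C(z, J) = -4 + 3*4 = -4 + 12 = 8)
a = 73/86 (a = (-217 - 75)/(-157 - 187) = -292/(-344) = -292*(-1/344) = 73/86 ≈ 0.84884)
a*C(j, -2) - 10*(-5 - 10) = (73/86)*8 - 10*(-5 - 10) = 292/43 - 10*(-15) = 292/43 + 150 = 6742/43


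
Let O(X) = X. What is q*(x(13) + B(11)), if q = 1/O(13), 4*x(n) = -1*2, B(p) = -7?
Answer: -15/26 ≈ -0.57692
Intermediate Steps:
x(n) = -½ (x(n) = (-1*2)/4 = (¼)*(-2) = -½)
q = 1/13 ≈ 0.076923
q*(x(13) + B(11)) = (-½ - 7)/13 = (1/13)*(-15/2) = -15/26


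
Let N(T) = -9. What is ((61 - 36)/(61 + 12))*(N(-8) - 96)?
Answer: -2625/73 ≈ -35.959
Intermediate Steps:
((61 - 36)/(61 + 12))*(N(-8) - 96) = ((61 - 36)/(61 + 12))*(-9 - 96) = (25/73)*(-105) = -2625/73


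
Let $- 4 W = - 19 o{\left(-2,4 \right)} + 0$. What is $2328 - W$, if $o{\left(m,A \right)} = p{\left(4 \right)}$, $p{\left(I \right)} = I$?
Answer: $2309$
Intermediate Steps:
$o{\left(m,A \right)} = 4$
$W = 19$ ($W = - \frac{\left(-19\right) 4 + 0}{4} = - \frac{-76 + 0}{4} = \left(- \frac{1}{4}\right) \left(-76\right) = 19$)
$2328 - W = 2328 - 19 = 2309$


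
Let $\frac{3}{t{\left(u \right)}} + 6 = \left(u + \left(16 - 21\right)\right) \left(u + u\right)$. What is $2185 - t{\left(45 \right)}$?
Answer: $\frac{2617629}{1198} \approx 2185.0$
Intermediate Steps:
$t{\left(u \right)} = \frac{3}{-6 + 2 u \left(-5 + u\right)}$ ($t{\left(u \right)} = \frac{3}{-6 + \left(u + \left(16 - 21\right)\right) \left(u + u\right)} = \frac{3}{-6 + \left(u + \left(16 - 21\right)\right) 2 u} = \frac{3}{-6 + \left(u - 5\right) 2 u} = \frac{3}{-6 + \left(-5 + u\right) 2 u} = \frac{3}{-6 + 2 u \left(-5 + u\right)}$)
$2185 - t{\left(45 \right)} = 2185 - \frac{3}{2 \left(-3 + 45^{2} - 225\right)} = 2185 - \frac{3}{2 \left(-3 + 2025 - 225\right)} = 2185 - \frac{3}{2 \cdot 1797} = 2185 - \frac{3}{2} \cdot \frac{1}{1797} = 2185 - \frac{1}{1198} = \frac{2617629}{1198}$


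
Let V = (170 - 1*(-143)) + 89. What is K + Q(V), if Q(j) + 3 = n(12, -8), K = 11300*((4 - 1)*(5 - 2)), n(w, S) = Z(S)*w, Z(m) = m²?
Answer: 102465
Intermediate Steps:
n(w, S) = w*S² (n(w, S) = S²*w = w*S²)
V = 402 (V = (170 + 143) + 89 = 313 + 89 = 402)
K = 101700 (K = 11300*(3*3) = 11300*9 = 101700)
Q(j) = 765 (Q(j) = -3 + 12*(-8)² = -3 + 12*64 = -3 + 768 = 765)
K + Q(V) = 101700 + 765 = 102465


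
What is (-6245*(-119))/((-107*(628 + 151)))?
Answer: -743155/83353 ≈ -8.9158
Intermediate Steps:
(-6245*(-119))/((-107*(628 + 151))) = 743155/((-107*779)) = 743155/(-83353) = 743155*(-1/83353) = -743155/83353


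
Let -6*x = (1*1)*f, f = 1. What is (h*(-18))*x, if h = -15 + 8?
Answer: -21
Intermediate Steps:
h = -7
x = -⅙ (x = -1*1/6 = -1/6 = -⅙*1 = -⅙ ≈ -0.16667)
(h*(-18))*x = -7*(-18)*(-⅙) = 126*(-⅙) = -21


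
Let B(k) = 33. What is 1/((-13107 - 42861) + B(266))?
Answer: -1/55935 ≈ -1.7878e-5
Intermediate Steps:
1/((-13107 - 42861) + B(266)) = 1/((-13107 - 42861) + 33) = 1/(-55968 + 33) = 1/(-55935) = -1/55935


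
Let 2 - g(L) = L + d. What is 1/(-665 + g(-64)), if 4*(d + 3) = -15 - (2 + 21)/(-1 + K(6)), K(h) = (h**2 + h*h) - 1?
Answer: -280/165807 ≈ -0.0016887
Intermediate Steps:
K(h) = -1 + 2*h**2 (K(h) = (h**2 + h**2) - 1 = 2*h**2 - 1 = -1 + 2*h**2)
d = -1913/280 (d = -3 + (-15 - (2 + 21)/(-1 + (-1 + 2*6**2)))/4 = -3 + (-15 - 23/(-1 + (-1 + 2*36)))/4 = -3 + (-15 - 23/(-1 + (-1 + 72)))/4 = -3 + (-15 - 23/(-1 + 71))/4 = -3 + (-15 - 23/70)/4 = -3 + (1/4)*(-1073/70) = -3 - 1073/280 = -1913/280 ≈ -6.8321)
g(L) = 2473/280 - L (g(L) = 2 - (L - 1913/280) = 2 - (-1913/280 + L) = 2 + (1913/280 - L) = 2473/280 - L)
1/(-665 + g(-64)) = 1/(-665 + (2473/280 - 1*(-64))) = 1/(-665 + (2473/280 + 64)) = 1/(-665 + 20393/280) = 1/(-165807/280) = -280/165807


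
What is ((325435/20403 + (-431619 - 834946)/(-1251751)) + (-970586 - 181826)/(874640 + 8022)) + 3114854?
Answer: 35108824508159570845384/11271362329414143 ≈ 3.1149e+6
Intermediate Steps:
((325435/20403 + (-431619 - 834946)/(-1251751)) + (-970586 - 181826)/(874640 + 8022)) + 3114854 = ((325435*(1/20403) - 1266565*(-1/1251751)) - 1152412/882662) + 3114854 = ((325435/20403 + 1266565/1251751) - 1152412*1/882662) + 3114854 = (433205312380/25539475653 - 576206/441331) + 3114854 = 176470934609865262/11271362329414143 + 3114854 = 35108824508159570845384/11271362329414143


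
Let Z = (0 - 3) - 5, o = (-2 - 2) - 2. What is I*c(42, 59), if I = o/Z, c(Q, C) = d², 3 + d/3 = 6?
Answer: 243/4 ≈ 60.750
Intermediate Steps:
d = 9 (d = -9 + 3*6 = -9 + 18 = 9)
o = -6 (o = -4 - 2 = -6)
Z = -8 (Z = -3 - 5 = -8)
c(Q, C) = 81 (c(Q, C) = 9² = 81)
I = ¾ (I = -6/(-8) = -6*(-⅛) = ¾ ≈ 0.75000)
I*c(42, 59) = (¾)*81 = 243/4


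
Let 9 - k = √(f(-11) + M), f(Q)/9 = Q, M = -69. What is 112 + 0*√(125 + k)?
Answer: 112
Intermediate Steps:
f(Q) = 9*Q
k = 9 - 2*I*√42 (k = 9 - √(9*(-11) - 69) = 9 - √(-99 - 69) = 9 - √(-168) = 9 - 2*I*√42 ≈ 9.0 - 12.961*I)
112 + 0*√(125 + k) = 112 + 0*√(125 + (9 - 2*I*√42)) = 112 + 0*√(134 - 2*I*√42) = 112 + 0 = 112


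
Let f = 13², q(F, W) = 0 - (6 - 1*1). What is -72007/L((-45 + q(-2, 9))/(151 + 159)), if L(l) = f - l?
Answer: -2232217/5244 ≈ -425.67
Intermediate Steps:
q(F, W) = -5 (q(F, W) = 0 - (6 - 1) = 0 - 1*5 = 0 - 5 = -5)
f = 169
L(l) = 169 - l
-72007/L((-45 + q(-2, 9))/(151 + 159)) = -72007/(169 - (-45 - 5)/(151 + 159)) = -72007/(169 - (-50)/310) = -72007/(169 - 1*(-5/31)) = -72007/(169 + 5/31) = -72007/5244/31 = -72007*31/5244 = -2232217/5244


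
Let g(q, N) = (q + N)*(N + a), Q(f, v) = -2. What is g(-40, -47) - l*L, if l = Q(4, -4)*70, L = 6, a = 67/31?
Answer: 146970/31 ≈ 4741.0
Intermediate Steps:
a = 67/31 (a = 67*(1/31) = 67/31 ≈ 2.1613)
g(q, N) = (67/31 + N)*(N + q) (g(q, N) = (q + N)*(N + 67/31) = (N + q)*(67/31 + N) = (67/31 + N)*(N + q))
l = -140 (l = -2*70 = -140)
g(-40, -47) - l*L = ((-47)² + (67/31)*(-47) + (67/31)*(-40) - 47*(-40)) - (-140)*6 = (2209 - 3149/31 - 2680/31 + 1880) - 1*(-840) = 120930/31 + 840 = 146970/31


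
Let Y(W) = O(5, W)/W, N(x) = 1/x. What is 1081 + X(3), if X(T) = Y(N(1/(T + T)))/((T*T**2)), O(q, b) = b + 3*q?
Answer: 58381/54 ≈ 1081.1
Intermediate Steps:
N(x) = 1/x
Y(W) = (15 + W)/W (Y(W) = (W + 3*5)/W = (W + 15)/W = (15 + W)/W)
X(T) = (15 + 2*T)/(2*T**4) (X(T) = ((15 + 1/(1/(T + T)))/(1/(1/(T + T))))/((T*T**2)) = ((15 + 1/(1/(2*T)))/(1/(1/(2*T))))/(T**3) = ((15 + 1/(1/(2*T)))/(1/(1/(2*T))))/T**3 = ((15 + 2*T)/((2*T)))/T**3 = ((1/(2*T))*(15 + 2*T))/T**3 = ((15 + 2*T)/(2*T))/T**3 = (15 + 2*T)/(2*T**4))
1081 + X(3) = 1081 + (15/2 + 3)/3**4 = 1081 + (1/81)*(21/2) = 1081 + 7/54 = 58381/54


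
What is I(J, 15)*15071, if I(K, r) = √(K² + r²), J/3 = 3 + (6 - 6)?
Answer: 45213*√34 ≈ 2.6364e+5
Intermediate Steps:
J = 9 (J = 3*(3 + (6 - 6)) = 3*(3 + 0) = 3*3 = 9)
I(J, 15)*15071 = √(9² + 15²)*15071 = √(81 + 225)*15071 = √306*15071 = (3*√34)*15071 = 45213*√34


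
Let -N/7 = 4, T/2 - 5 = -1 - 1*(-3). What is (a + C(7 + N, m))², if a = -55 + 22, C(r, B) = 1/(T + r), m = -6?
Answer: 53824/49 ≈ 1098.4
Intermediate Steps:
T = 14 (T = 10 + 2*(-1 - 1*(-3)) = 10 + 2*(-1 + 3) = 10 + 2*2 = 10 + 4 = 14)
N = -28 (N = -7*4 = -28)
C(r, B) = 1/(14 + r)
a = -33
(a + C(7 + N, m))² = (-33 + 1/(14 + (7 - 28)))² = (-33 + 1/(14 - 21))² = (-33 + 1/(-7))² = (-33 - ⅐)² = (-232/7)² = 53824/49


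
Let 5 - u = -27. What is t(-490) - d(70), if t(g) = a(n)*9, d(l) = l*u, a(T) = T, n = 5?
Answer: -2195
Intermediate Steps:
u = 32 (u = 5 - 1*(-27) = 5 + 27 = 32)
d(l) = 32*l (d(l) = l*32 = 32*l)
t(g) = 45 (t(g) = 5*9 = 45)
t(-490) - d(70) = 45 - 32*70 = 45 - 1*2240 = 45 - 2240 = -2195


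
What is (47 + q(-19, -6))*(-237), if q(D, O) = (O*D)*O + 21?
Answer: 145992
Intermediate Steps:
q(D, O) = 21 + D*O**2 (q(D, O) = (D*O)*O + 21 = D*O**2 + 21 = 21 + D*O**2)
(47 + q(-19, -6))*(-237) = (47 + (21 - 19*(-6)**2))*(-237) = (47 + (21 - 19*36))*(-237) = (47 + (21 - 684))*(-237) = (47 - 663)*(-237) = -616*(-237) = 145992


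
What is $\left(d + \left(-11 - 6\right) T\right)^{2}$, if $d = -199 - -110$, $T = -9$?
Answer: $4096$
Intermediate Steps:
$d = -89$ ($d = -199 + 110 = -89$)
$\left(d + \left(-11 - 6\right) T\right)^{2} = \left(-89 + \left(-11 - 6\right) \left(-9\right)\right)^{2} = \left(-89 - -153\right)^{2} = \left(-89 + 153\right)^{2} = 64^{2} = 4096$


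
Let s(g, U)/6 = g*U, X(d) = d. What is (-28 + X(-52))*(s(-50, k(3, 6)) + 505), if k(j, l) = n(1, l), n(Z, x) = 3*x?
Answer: 391600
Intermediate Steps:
k(j, l) = 3*l
s(g, U) = 6*U*g (s(g, U) = 6*(g*U) = 6*(U*g) = 6*U*g)
(-28 + X(-52))*(s(-50, k(3, 6)) + 505) = (-28 - 52)*(6*(3*6)*(-50) + 505) = -80*(6*18*(-50) + 505) = -80*(-5400 + 505) = -80*(-4895) = 391600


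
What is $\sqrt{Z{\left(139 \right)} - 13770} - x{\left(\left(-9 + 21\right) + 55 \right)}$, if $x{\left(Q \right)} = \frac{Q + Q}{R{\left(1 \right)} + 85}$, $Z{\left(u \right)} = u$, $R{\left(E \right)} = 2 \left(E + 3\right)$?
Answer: $- \frac{134}{93} + i \sqrt{13631} \approx -1.4409 + 116.75 i$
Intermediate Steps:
$R{\left(E \right)} = 6 + 2 E$ ($R{\left(E \right)} = 2 \left(3 + E\right) = 6 + 2 E$)
$x{\left(Q \right)} = \frac{2 Q}{93}$ ($x{\left(Q \right)} = \frac{Q + Q}{\left(6 + 2 \cdot 1\right) + 85} = \frac{2 Q}{\left(6 + 2\right) + 85} = \frac{2 Q}{8 + 85} = \frac{2 Q}{93}$)
$\sqrt{Z{\left(139 \right)} - 13770} - x{\left(\left(-9 + 21\right) + 55 \right)} = \sqrt{139 - 13770} - \frac{2 \left(\left(-9 + 21\right) + 55\right)}{93} = \sqrt{-13631} - \frac{2 \left(12 + 55\right)}{93} = i \sqrt{13631} - \frac{2}{93} \cdot 67 = i \sqrt{13631} - \frac{134}{93} = - \frac{134}{93} + i \sqrt{13631}$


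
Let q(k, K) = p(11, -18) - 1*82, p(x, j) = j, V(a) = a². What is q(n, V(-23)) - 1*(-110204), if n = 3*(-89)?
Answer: 110104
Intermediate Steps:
n = -267
q(k, K) = -100 (q(k, K) = -18 - 1*82 = -18 - 82 = -100)
q(n, V(-23)) - 1*(-110204) = -100 - 1*(-110204) = -100 + 110204 = 110104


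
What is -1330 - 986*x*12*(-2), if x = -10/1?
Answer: -237970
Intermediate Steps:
x = -10 (x = -10*1 = -10)
-1330 - 986*x*12*(-2) = -1330 - 986*(-10*12)*(-2) = -1330 - (-118320)*(-2) = -1330 - 986*240 = -1330 - 236640 = -237970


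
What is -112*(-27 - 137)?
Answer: 18368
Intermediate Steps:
-112*(-27 - 137) = -112*(-164) = 18368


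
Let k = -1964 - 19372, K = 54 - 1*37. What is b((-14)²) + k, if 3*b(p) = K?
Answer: -63991/3 ≈ -21330.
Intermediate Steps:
K = 17 (K = 54 - 37 = 17)
b(p) = 17/3 (b(p) = (⅓)*17 = 17/3)
k = -21336
b((-14)²) + k = 17/3 - 21336 = -63991/3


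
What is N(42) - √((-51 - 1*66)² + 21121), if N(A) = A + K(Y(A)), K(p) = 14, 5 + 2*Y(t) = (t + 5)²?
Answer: 56 - 59*√10 ≈ -130.57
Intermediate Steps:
Y(t) = -5/2 + (5 + t)²/2 (Y(t) = -5/2 + (t + 5)²/2 = -5/2 + (5 + t)²/2)
N(A) = 14 + A (N(A) = A + 14 = 14 + A)
N(42) - √((-51 - 1*66)² + 21121) = (14 + 42) - √((-51 - 1*66)² + 21121) = 56 - √((-51 - 66)² + 21121) = 56 - √((-117)² + 21121) = 56 - √(13689 + 21121) = 56 - √34810 = 56 - 59*√10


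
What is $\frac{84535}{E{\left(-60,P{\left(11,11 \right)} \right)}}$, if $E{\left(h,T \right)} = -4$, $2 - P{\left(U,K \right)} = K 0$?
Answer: $- \frac{84535}{4} \approx -21134.0$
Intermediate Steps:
$P{\left(U,K \right)} = 2$ ($P{\left(U,K \right)} = 2 - K 0 = 2 - 0 = 2 + 0 = 2$)
$\frac{84535}{E{\left(-60,P{\left(11,11 \right)} \right)}} = \frac{84535}{-4} = 84535 \left(- \frac{1}{4}\right) = - \frac{84535}{4}$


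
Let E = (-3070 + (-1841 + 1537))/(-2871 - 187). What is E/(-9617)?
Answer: -1687/14704393 ≈ -0.00011473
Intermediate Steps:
E = 1687/1529 (E = (-3070 - 304)/(-3058) = -3374*(-1/3058) = 1687/1529 ≈ 1.1033)
E/(-9617) = (1687/1529)/(-9617) = (1687/1529)*(-1/9617) = -1687/14704393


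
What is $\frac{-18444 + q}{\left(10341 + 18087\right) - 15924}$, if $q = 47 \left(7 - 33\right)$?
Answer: $- \frac{9833}{6252} \approx -1.5728$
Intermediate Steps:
$q = -1222$ ($q = 47 \left(-26\right) = -1222$)
$\frac{-18444 + q}{\left(10341 + 18087\right) - 15924} = \frac{-18444 - 1222}{\left(10341 + 18087\right) - 15924} = - \frac{19666}{28428 - 15924} = - \frac{19666}{12504} = \left(-19666\right) \frac{1}{12504} = - \frac{9833}{6252}$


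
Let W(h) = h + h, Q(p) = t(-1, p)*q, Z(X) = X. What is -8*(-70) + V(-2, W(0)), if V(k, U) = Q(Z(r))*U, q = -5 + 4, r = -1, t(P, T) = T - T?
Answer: 560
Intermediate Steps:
t(P, T) = 0
q = -1
Q(p) = 0 (Q(p) = 0*(-1) = 0)
W(h) = 2*h
V(k, U) = 0 (V(k, U) = 0*U = 0)
-8*(-70) + V(-2, W(0)) = -8*(-70) + 0 = 560 + 0 = 560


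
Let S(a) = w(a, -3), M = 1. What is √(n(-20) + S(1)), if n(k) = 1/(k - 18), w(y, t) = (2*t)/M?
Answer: I*√8702/38 ≈ 2.4549*I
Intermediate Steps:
w(y, t) = 2*t (w(y, t) = (2*t)/1 = (2*t)*1 = 2*t)
S(a) = -6 (S(a) = 2*(-3) = -6)
n(k) = 1/(-18 + k)
√(n(-20) + S(1)) = √(1/(-18 - 20) - 6) = √(1/(-38) - 6) = √(-1/38 - 6) = √(-229/38) = I*√8702/38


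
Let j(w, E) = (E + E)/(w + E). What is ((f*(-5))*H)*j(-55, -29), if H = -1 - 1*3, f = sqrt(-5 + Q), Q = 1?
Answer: 580*I/21 ≈ 27.619*I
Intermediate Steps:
j(w, E) = 2*E/(E + w) (j(w, E) = (2*E)/(E + w) = 2*E/(E + w))
f = 2*I (f = sqrt(-5 + 1) = sqrt(-4) = 2*I ≈ 2.0*I)
H = -4 (H = -1 - 3 = -4)
((f*(-5))*H)*j(-55, -29) = (((2*I)*(-5))*(-4))*(2*(-29)/(-29 - 55)) = (-10*I*(-4))*(2*(-29)/(-84)) = (40*I)*(2*(-29)*(-1/84)) = (40*I)*(29/42) = 580*I/21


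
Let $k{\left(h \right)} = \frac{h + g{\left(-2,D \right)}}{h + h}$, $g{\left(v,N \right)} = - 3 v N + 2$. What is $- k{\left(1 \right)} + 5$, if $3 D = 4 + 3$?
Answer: $- \frac{7}{2} \approx -3.5$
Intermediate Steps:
$D = \frac{7}{3}$ ($D = \frac{4 + 3}{3} = \frac{1}{3} \cdot 7 = \frac{7}{3} \approx 2.3333$)
$g{\left(v,N \right)} = 2 - 3 N v$ ($g{\left(v,N \right)} = - 3 N v + 2 = 2 - 3 N v$)
$k{\left(h \right)} = \frac{16 + h}{2 h}$ ($k{\left(h \right)} = \frac{h - \left(-2 + 7 \left(-2\right)\right)}{h + h} = \frac{h + \left(2 + 14\right)}{2 h} = \left(h + 16\right) \frac{1}{2 h} = \left(16 + h\right) \frac{1}{2 h} = \frac{16 + h}{2 h}$)
$- k{\left(1 \right)} + 5 = - \frac{16 + 1}{2 \cdot 1} + 5 = - \frac{1 \cdot 17}{2} + 5 = \left(-1\right) \frac{17}{2} + 5 = - \frac{17}{2} + 5 = - \frac{7}{2}$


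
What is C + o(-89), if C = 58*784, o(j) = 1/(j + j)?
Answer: 8094015/178 ≈ 45472.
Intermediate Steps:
o(j) = 1/(2*j)
C = 45472
C + o(-89) = 45472 + (½)/(-89) = 45472 + (½)*(-1/89) = 45472 - 1/178 = 8094015/178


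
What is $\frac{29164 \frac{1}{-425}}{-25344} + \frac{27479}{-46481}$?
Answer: $- \frac{73656558229}{125164036800} \approx -0.58848$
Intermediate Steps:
$\frac{29164 \frac{1}{-425}}{-25344} + \frac{27479}{-46481} = 29164 \left(- \frac{1}{425}\right) \left(- \frac{1}{25344}\right) + 27479 \left(- \frac{1}{46481}\right) = \left(- \frac{29164}{425}\right) \left(- \frac{1}{25344}\right) - \frac{27479}{46481} = \frac{7291}{2692800} - \frac{27479}{46481} = - \frac{73656558229}{125164036800}$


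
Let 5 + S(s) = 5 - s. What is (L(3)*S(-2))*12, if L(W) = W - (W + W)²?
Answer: -792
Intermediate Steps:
S(s) = -s (S(s) = -5 + (5 - s) = -s)
L(W) = W - 4*W² (L(W) = W - (2*W)² = W - 4*W²)
(L(3)*S(-2))*12 = ((3*(1 - 4*3))*(-1*(-2)))*12 = ((3*(1 - 12))*2)*12 = ((3*(-11))*2)*12 = -33*2*12 = -66*12 = -792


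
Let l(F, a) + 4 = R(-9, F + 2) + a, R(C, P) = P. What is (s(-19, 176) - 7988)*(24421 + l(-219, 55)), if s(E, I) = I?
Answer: -189480060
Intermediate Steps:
l(F, a) = -2 + F + a (l(F, a) = -4 + ((F + 2) + a) = -4 + ((2 + F) + a) = -4 + (2 + F + a) = -2 + F + a)
(s(-19, 176) - 7988)*(24421 + l(-219, 55)) = (176 - 7988)*(24421 + (-2 - 219 + 55)) = -7812*(24421 - 166) = -7812*24255 = -189480060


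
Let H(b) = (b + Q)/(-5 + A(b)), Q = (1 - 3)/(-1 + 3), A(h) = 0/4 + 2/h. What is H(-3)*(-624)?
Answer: -7488/17 ≈ -440.47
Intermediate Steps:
A(h) = 2/h (A(h) = 0*(¼) + 2/h = 0 + 2/h = 2/h)
Q = -1 (Q = -2/2 = -2*½ = -1)
H(b) = (-1 + b)/(-5 + 2/b) (H(b) = (b - 1)/(-5 + 2/b) = (-1 + b)/(-5 + 2/b))
H(-3)*(-624) = -3*(1 - 1*(-3))/(-2 + 5*(-3))*(-624) = -3*(1 + 3)/(-2 - 15)*(-624) = -3*4/(-17)*(-624) = -3*(-1/17)*4*(-624) = (12/17)*(-624) = -7488/17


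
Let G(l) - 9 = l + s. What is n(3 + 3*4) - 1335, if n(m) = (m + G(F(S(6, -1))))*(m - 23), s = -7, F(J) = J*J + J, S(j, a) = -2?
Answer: -1487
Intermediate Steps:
F(J) = J + J² (F(J) = J² + J = J + J²)
G(l) = 2 + l (G(l) = 9 + (l - 7) = 9 + (-7 + l) = 2 + l)
n(m) = (-23 + m)*(4 + m) (n(m) = (m + (2 - 2*(1 - 2)))*(m - 23) = (m + (2 - 2*(-1)))*(-23 + m) = (m + (2 + 2))*(-23 + m) = (m + 4)*(-23 + m) = (4 + m)*(-23 + m) = (-23 + m)*(4 + m))
n(3 + 3*4) - 1335 = (-92 + (3 + 3*4)² - 19*(3 + 3*4)) - 1335 = (-92 + (3 + 12)² - 19*(3 + 12)) - 1335 = (-92 + 15² - 19*15) - 1335 = (-92 + 225 - 285) - 1335 = -152 - 1335 = -1487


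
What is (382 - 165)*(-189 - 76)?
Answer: -57505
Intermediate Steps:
(382 - 165)*(-189 - 76) = 217*(-265) = -57505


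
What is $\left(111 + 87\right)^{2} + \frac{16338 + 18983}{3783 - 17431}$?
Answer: $\frac{535020871}{13648} \approx 39201.0$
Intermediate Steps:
$\left(111 + 87\right)^{2} + \frac{16338 + 18983}{3783 - 17431} = 198^{2} + \frac{35321}{-13648} = 39204 + 35321 \left(- \frac{1}{13648}\right) = 39204 - \frac{35321}{13648} = \frac{535020871}{13648}$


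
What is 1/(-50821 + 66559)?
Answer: 1/15738 ≈ 6.3540e-5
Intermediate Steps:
1/(-50821 + 66559) = 1/15738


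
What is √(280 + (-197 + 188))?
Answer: √271 ≈ 16.462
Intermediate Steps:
√(280 + (-197 + 188)) = √(280 - 9) = √271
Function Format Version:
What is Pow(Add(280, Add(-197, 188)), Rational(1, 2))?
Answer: Pow(271, Rational(1, 2)) ≈ 16.462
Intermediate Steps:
Pow(Add(280, Add(-197, 188)), Rational(1, 2)) = Pow(Add(280, -9), Rational(1, 2)) = Pow(271, Rational(1, 2))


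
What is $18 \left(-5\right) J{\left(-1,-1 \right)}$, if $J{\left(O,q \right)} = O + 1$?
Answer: $0$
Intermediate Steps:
$J{\left(O,q \right)} = 1 + O$
$18 \left(-5\right) J{\left(-1,-1 \right)} = 18 \left(-5\right) \left(1 - 1\right) = \left(-90\right) 0 = 0$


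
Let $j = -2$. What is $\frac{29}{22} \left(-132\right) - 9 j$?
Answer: $-156$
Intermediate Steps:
$\frac{29}{22} \left(-132\right) - 9 j = \frac{29}{22} \left(-132\right) - -18 = 29 \cdot \frac{1}{22} \left(-132\right) + 18 = \frac{29}{22} \left(-132\right) + 18 = -174 + 18 = -156$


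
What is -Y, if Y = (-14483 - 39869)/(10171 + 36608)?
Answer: 54352/46779 ≈ 1.1619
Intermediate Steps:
Y = -54352/46779 ≈ -1.1619
-Y = -1*(-54352/46779) = 54352/46779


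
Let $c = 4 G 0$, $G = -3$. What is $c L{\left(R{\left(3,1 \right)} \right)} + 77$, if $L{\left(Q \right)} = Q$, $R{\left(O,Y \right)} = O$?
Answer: $77$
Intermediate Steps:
$c = 0$ ($c = 4 \left(-3\right) 0 = \left(-12\right) 0 = 0$)
$c L{\left(R{\left(3,1 \right)} \right)} + 77 = 0 \cdot 3 + 77 = 0 + 77 = 77$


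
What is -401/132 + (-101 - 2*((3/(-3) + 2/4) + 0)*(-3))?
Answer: -14129/132 ≈ -107.04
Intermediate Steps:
-401/132 + (-101 - 2*((3/(-3) + 2/4) + 0)*(-3)) = -401*1/132 + (-101 - 2*((3*(-1/3) + 2*(1/4)) + 0)*(-3)) = -401/132 + (-101 - 2*((-1 + 1/2) + 0)*(-3)) = -401/132 + (-101 - 2*(-1/2 + 0)*(-3)) = -401/132 + (-101 - 2*(-1/2)*(-3)) = -401/132 + (-101 - (-1)*(-3)) = -401/132 + (-101 - 1*3) = -401/132 + (-101 - 3) = -401/132 - 104 = -14129/132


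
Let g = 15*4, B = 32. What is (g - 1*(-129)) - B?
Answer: 157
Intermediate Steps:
g = 60
(g - 1*(-129)) - B = (60 - 1*(-129)) - 1*32 = (60 + 129) - 32 = 189 - 32 = 157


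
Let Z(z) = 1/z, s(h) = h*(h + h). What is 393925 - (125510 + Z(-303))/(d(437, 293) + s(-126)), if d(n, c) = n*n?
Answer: 26583779057746/67484463 ≈ 3.9392e+5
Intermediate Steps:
s(h) = 2*h² (s(h) = h*(2*h) = 2*h²)
d(n, c) = n²
393925 - (125510 + Z(-303))/(d(437, 293) + s(-126)) = 393925 - (125510 + 1/(-303))/(437² + 2*(-126)²) = 393925 - (125510 - 1/303)/(190969 + 2*15876) = 393925 - 38029529/(303*(190969 + 31752)) = 393925 - 38029529/(303*222721) = 393925 - 1*38029529/67484463 = 393925 - 38029529/67484463 = 26583779057746/67484463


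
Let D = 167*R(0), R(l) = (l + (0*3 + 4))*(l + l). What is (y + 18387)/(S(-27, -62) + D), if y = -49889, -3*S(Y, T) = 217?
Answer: 94506/217 ≈ 435.51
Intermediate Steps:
S(Y, T) = -217/3 (S(Y, T) = -⅓*217 = -217/3)
R(l) = 2*l*(4 + l) (R(l) = (l + (0 + 4))*(2*l) = (l + 4)*(2*l) = (4 + l)*(2*l) = 2*l*(4 + l))
D = 0 (D = 167*(2*0*(4 + 0)) = 167*(2*0*4) = 167*0 = 0)
(y + 18387)/(S(-27, -62) + D) = (-49889 + 18387)/(-217/3 + 0) = -31502/(-217/3) = -31502*(-3/217) = 94506/217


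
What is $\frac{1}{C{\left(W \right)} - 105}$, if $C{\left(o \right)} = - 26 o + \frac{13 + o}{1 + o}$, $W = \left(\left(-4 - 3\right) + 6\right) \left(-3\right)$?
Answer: $- \frac{1}{179} \approx -0.0055866$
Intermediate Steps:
$W = 3$ ($W = \left(-7 + 6\right) \left(-3\right) = \left(-1\right) \left(-3\right) = 3$)
$C{\left(o \right)} = - 26 o + \frac{13 + o}{1 + o}$
$\frac{1}{C{\left(W \right)} - 105} = \frac{1}{\frac{13 - 26 \cdot 3^{2} - 75}{1 + 3} - 105} = \frac{1}{\frac{13 - 234 - 75}{4} - 105} = \frac{1}{\frac{1}{4} \left(-296\right) - 105} = \frac{1}{-74 - 105} = \frac{1}{-179} = - \frac{1}{179}$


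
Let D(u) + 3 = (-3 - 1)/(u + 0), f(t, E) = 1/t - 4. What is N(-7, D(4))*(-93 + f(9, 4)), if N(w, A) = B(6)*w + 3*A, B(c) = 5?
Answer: 40984/9 ≈ 4553.8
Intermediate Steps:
f(t, E) = -4 + 1/t
D(u) = -3 - 4/u (D(u) = -3 + (-3 - 1)/(u + 0) = -3 - 4/u)
N(w, A) = 3*A + 5*w (N(w, A) = 5*w + 3*A = 3*A + 5*w)
N(-7, D(4))*(-93 + f(9, 4)) = (3*(-3 - 4/4) + 5*(-7))*(-93 + (-4 + 1/9)) = (3*(-3 - 4*¼) - 35)*(-93 + (-4 + ⅑)) = (3*(-3 - 1) - 35)*(-93 - 35/9) = (3*(-4) - 35)*(-872/9) = (-12 - 35)*(-872/9) = -47*(-872/9) = 40984/9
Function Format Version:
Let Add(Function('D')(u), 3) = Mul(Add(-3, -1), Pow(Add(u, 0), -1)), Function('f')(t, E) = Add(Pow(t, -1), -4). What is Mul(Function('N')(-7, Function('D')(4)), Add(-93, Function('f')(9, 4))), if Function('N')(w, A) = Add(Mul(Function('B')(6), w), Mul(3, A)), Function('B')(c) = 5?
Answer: Rational(40984, 9) ≈ 4553.8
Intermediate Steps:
Function('f')(t, E) = Add(-4, Pow(t, -1))
Function('D')(u) = Add(-3, Mul(-4, Pow(u, -1))) (Function('D')(u) = Add(-3, Mul(Add(-3, -1), Pow(Add(u, 0), -1))) = Add(-3, Mul(-4, Pow(u, -1))))
Function('N')(w, A) = Add(Mul(3, A), Mul(5, w)) (Function('N')(w, A) = Add(Mul(5, w), Mul(3, A)) = Add(Mul(3, A), Mul(5, w)))
Mul(Function('N')(-7, Function('D')(4)), Add(-93, Function('f')(9, 4))) = Mul(Add(Mul(3, Add(-3, Mul(-4, Pow(4, -1)))), Mul(5, -7)), Add(-93, Add(-4, Pow(9, -1)))) = Mul(Add(Mul(3, Add(-3, Mul(-4, Rational(1, 4)))), -35), Add(-93, Add(-4, Rational(1, 9)))) = Mul(Add(Mul(3, Add(-3, -1)), -35), Add(-93, Rational(-35, 9))) = Mul(Add(Mul(3, -4), -35), Rational(-872, 9)) = Mul(Add(-12, -35), Rational(-872, 9)) = Mul(-47, Rational(-872, 9)) = Rational(40984, 9)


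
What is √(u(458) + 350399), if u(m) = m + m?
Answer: 3*√39035 ≈ 592.72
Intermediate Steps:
u(m) = 2*m
√(u(458) + 350399) = √(2*458 + 350399) = √(916 + 350399) = √351315 = 3*√39035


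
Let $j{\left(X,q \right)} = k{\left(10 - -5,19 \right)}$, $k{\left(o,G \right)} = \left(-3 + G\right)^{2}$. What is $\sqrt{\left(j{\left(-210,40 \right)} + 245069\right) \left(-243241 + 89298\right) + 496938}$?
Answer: $3 i \sqrt{4196174393} \approx 1.9433 \cdot 10^{5} i$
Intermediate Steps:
$j{\left(X,q \right)} = 256$ ($j{\left(X,q \right)} = \left(-3 + 19\right)^{2} = 16^{2} = 256$)
$\sqrt{\left(j{\left(-210,40 \right)} + 245069\right) \left(-243241 + 89298\right) + 496938} = \sqrt{\left(256 + 245069\right) \left(-243241 + 89298\right) + 496938} = \sqrt{245325 \left(-153943\right) + 496938} = \sqrt{-37766066475 + 496938} = \sqrt{-37765569537} = 3 i \sqrt{4196174393}$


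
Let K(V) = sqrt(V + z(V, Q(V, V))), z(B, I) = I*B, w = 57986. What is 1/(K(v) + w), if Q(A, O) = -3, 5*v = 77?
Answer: 144965/8405940567 - I*sqrt(770)/16811881134 ≈ 1.7246e-5 - 1.6506e-9*I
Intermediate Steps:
v = 77/5 (v = (1/5)*77 = 77/5 ≈ 15.400)
z(B, I) = B*I
K(V) = sqrt(2)*sqrt(-V) (K(V) = sqrt(V + V*(-3)) = sqrt(V - 3*V) = sqrt(-2*V) = sqrt(2)*sqrt(-V))
1/(K(v) + w) = 1/(sqrt(2)*sqrt(-1*77/5) + 57986) = 1/(sqrt(2)*sqrt(-77/5) + 57986) = 1/(sqrt(2)*(I*sqrt(385)/5) + 57986) = 1/(I*sqrt(770)/5 + 57986) = 1/(57986 + I*sqrt(770)/5)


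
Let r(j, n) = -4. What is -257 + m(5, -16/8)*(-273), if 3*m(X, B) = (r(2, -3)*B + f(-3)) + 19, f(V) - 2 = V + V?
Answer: -2350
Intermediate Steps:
f(V) = 2 + 2*V (f(V) = 2 + (V + V) = 2 + 2*V)
m(X, B) = 5 - 4*B/3 (m(X, B) = ((-4*B + (2 + 2*(-3))) + 19)/3 = ((-4*B + (2 - 6)) + 19)/3 = ((-4*B - 4) + 19)/3 = ((-4 - 4*B) + 19)/3 = (15 - 4*B)/3 = 5 - 4*B/3)
-257 + m(5, -16/8)*(-273) = -257 + (5 - (-64)/(3*8))*(-273) = -257 + (5 - 4/3*(-2))*(-273) = -257 + (5 + 8/3)*(-273) = -257 + (23/3)*(-273) = -257 - 2093 = -2350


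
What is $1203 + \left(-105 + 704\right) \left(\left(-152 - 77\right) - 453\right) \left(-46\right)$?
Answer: $18793031$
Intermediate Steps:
$1203 + \left(-105 + 704\right) \left(\left(-152 - 77\right) - 453\right) \left(-46\right) = 1203 + 599 \left(-229 - 453\right) \left(-46\right) = 1203 + 599 \left(-682\right) \left(-46\right) = 1203 - -18791828 = 1203 + 18791828 = 18793031$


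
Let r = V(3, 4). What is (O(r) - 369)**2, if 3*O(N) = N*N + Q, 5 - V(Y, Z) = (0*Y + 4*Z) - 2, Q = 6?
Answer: 115600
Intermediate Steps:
V(Y, Z) = 7 - 4*Z (V(Y, Z) = 5 - ((0*Y + 4*Z) - 2) = 5 - ((0 + 4*Z) - 2) = 5 - (4*Z - 2) = 5 - (-2 + 4*Z) = 5 + (2 - 4*Z) = 7 - 4*Z)
r = -9 (r = 7 - 4*4 = 7 - 16 = -9)
O(N) = 2 + N**2/3 (O(N) = (N*N + 6)/3 = (N**2 + 6)/3 = (6 + N**2)/3 = 2 + N**2/3)
(O(r) - 369)**2 = ((2 + (1/3)*(-9)**2) - 369)**2 = ((2 + (1/3)*81) - 369)**2 = ((2 + 27) - 369)**2 = (29 - 369)**2 = (-340)**2 = 115600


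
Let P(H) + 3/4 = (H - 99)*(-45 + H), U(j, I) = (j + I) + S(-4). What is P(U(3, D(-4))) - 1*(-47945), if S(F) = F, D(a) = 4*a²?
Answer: 189185/4 ≈ 47296.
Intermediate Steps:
U(j, I) = -4 + I + j (U(j, I) = (j + I) - 4 = (I + j) - 4 = -4 + I + j)
P(H) = -¾ + (-99 + H)*(-45 + H) (P(H) = -¾ + (H - 99)*(-45 + H) = -¾ + (-99 + H)*(-45 + H))
P(U(3, D(-4))) - 1*(-47945) = (17817/4 + (-4 + 4*(-4)² + 3)² - 144*(-4 + 4*(-4)² + 3)) - 1*(-47945) = (17817/4 + (-4 + 4*16 + 3)² - 144*(-4 + 4*16 + 3)) + 47945 = (17817/4 + (-4 + 64 + 3)² - 144*(-4 + 64 + 3)) + 47945 = (17817/4 + 63² - 144*63) + 47945 = (17817/4 + 3969 - 9072) + 47945 = -2595/4 + 47945 = 189185/4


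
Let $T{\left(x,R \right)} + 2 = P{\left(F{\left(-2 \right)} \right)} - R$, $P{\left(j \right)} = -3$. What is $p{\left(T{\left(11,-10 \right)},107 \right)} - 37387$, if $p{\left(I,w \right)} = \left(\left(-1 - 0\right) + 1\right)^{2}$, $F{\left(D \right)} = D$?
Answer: $-37387$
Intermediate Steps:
$T{\left(x,R \right)} = -5 - R$ ($T{\left(x,R \right)} = -2 - \left(3 + R\right) = -5 - R$)
$p{\left(I,w \right)} = 0$ ($p{\left(I,w \right)} = \left(\left(-1 + 0\right) + 1\right)^{2} = \left(-1 + 1\right)^{2} = 0^{2} = 0$)
$p{\left(T{\left(11,-10 \right)},107 \right)} - 37387 = 0 - 37387 = -37387$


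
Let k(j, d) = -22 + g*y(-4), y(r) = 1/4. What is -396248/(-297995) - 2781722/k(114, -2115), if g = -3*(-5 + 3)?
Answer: 1657894740948/12217795 ≈ 1.3570e+5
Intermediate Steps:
y(r) = ¼
g = 6 (g = -3*(-2) = 6)
k(j, d) = -41/2 (k(j, d) = -22 + 6*(¼) = -22 + 3/2 = -41/2)
-396248/(-297995) - 2781722/k(114, -2115) = -396248/(-297995) - 2781722/(-41/2) = -396248*(-1/297995) - 2781722*(-2/41) = 396248/297995 + 5563444/41 = 1657894740948/12217795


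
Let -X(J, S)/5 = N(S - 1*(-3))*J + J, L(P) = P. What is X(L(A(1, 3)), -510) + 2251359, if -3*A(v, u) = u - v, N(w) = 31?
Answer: 6754397/3 ≈ 2.2515e+6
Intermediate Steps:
A(v, u) = -u/3 + v/3 (A(v, u) = -(u - v)/3 = -u/3 + v/3)
X(J, S) = -160*J (X(J, S) = -5*(31*J + J) = -160*J)
X(L(A(1, 3)), -510) + 2251359 = -160*(-⅓*3 + (⅓)*1) + 2251359 = -160*(-1 + ⅓) + 2251359 = -160*(-⅔) + 2251359 = 320/3 + 2251359 = 6754397/3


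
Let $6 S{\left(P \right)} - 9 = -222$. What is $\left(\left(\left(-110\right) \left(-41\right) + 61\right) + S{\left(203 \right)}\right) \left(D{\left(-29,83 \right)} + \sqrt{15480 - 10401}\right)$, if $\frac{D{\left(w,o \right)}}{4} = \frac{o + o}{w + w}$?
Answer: $- \frac{1505786}{29} + \frac{9071 \sqrt{5079}}{2} \approx 2.7131 \cdot 10^{5}$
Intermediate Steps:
$S{\left(P \right)} = - \frac{71}{2}$ ($S{\left(P \right)} = \frac{3}{2} + \frac{1}{6} \left(-222\right) = \frac{3}{2} - 37 = - \frac{71}{2}$)
$D{\left(w,o \right)} = \frac{4 o}{w}$ ($D{\left(w,o \right)} = 4 \frac{o + o}{w + w} = 4 \frac{2 o}{2 w} = 4 \cdot 2 o \frac{1}{2 w} = 4 \frac{o}{w} = \frac{4 o}{w}$)
$\left(\left(\left(-110\right) \left(-41\right) + 61\right) + S{\left(203 \right)}\right) \left(D{\left(-29,83 \right)} + \sqrt{15480 - 10401}\right) = \left(\left(\left(-110\right) \left(-41\right) + 61\right) - \frac{71}{2}\right) \left(4 \cdot 83 \frac{1}{-29} + \sqrt{15480 - 10401}\right) = \left(\left(4510 + 61\right) - \frac{71}{2}\right) \left(4 \cdot 83 \left(- \frac{1}{29}\right) + \sqrt{5079}\right) = \left(4571 - \frac{71}{2}\right) \left(- \frac{332}{29} + \sqrt{5079}\right) = \frac{9071 \left(- \frac{332}{29} + \sqrt{5079}\right)}{2} = - \frac{1505786}{29} + \frac{9071 \sqrt{5079}}{2}$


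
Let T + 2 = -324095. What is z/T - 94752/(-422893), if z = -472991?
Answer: 230733421907/137058352621 ≈ 1.6835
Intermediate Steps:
T = -324097 (T = -2 - 324095 = -324097)
z/T - 94752/(-422893) = -472991/(-324097) - 94752/(-422893) = -472991*(-1/324097) - 94752*(-1/422893) = 472991/324097 + 94752/422893 = 230733421907/137058352621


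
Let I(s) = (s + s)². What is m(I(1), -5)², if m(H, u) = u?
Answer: 25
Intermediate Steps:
I(s) = 4*s² (I(s) = (2*s)² = 4*s²)
m(I(1), -5)² = (-5)² = 25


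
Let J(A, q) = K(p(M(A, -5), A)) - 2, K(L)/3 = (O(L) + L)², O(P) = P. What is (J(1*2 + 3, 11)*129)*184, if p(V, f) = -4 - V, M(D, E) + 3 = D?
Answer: 10206480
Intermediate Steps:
M(D, E) = -3 + D
K(L) = 12*L² (K(L) = 3*(L + L)² = 3*(2*L)² = 3*(4*L²) = 12*L²)
J(A, q) = -2 + 12*(-1 - A)² (J(A, q) = 12*(-4 - (-3 + A))² - 2 = 12*(-4 + (3 - A))² - 2 = 12*(-1 - A)² - 2 = -2 + 12*(-1 - A)²)
(J(1*2 + 3, 11)*129)*184 = ((-2 + 12*(1 + (1*2 + 3))²)*129)*184 = ((-2 + 12*(1 + (2 + 3))²)*129)*184 = ((-2 + 12*(1 + 5)²)*129)*184 = ((-2 + 12*6²)*129)*184 = ((-2 + 12*36)*129)*184 = ((-2 + 432)*129)*184 = (430*129)*184 = 55470*184 = 10206480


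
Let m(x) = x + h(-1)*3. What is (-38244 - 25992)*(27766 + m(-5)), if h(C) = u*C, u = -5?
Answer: -1784219136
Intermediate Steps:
h(C) = -5*C
m(x) = 15 + x (m(x) = x - 5*(-1)*3 = x + 5*3 = x + 15 = 15 + x)
(-38244 - 25992)*(27766 + m(-5)) = (-38244 - 25992)*(27766 + (15 - 5)) = -64236*(27766 + 10) = -64236*27776 = -1784219136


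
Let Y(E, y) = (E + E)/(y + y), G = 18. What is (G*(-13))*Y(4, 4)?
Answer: -234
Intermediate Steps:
Y(E, y) = E/y (Y(E, y) = (2*E)/((2*y)) = (2*E)*(1/(2*y)) = E/y)
(G*(-13))*Y(4, 4) = (18*(-13))*(4/4) = -936/4 = -234*1 = -234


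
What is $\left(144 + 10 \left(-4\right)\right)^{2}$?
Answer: $10816$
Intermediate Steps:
$\left(144 + 10 \left(-4\right)\right)^{2} = \left(144 - 40\right)^{2} = 104^{2} = 10816$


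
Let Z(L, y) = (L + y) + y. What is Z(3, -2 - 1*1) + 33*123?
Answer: 4056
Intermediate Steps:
Z(L, y) = L + 2*y
Z(3, -2 - 1*1) + 33*123 = (3 + 2*(-2 - 1*1)) + 33*123 = (3 + 2*(-2 - 1)) + 4059 = (3 + 2*(-3)) + 4059 = (3 - 6) + 4059 = -3 + 4059 = 4056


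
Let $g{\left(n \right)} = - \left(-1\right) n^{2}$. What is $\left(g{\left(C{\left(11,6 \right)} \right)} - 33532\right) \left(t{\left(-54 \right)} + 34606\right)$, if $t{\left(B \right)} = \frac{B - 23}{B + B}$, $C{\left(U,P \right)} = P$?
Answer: $- \frac{31298034350}{27} \approx -1.1592 \cdot 10^{9}$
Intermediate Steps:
$t{\left(B \right)} = \frac{-23 + B}{2 B}$
$g{\left(n \right)} = n^{2}$
$\left(g{\left(C{\left(11,6 \right)} \right)} - 33532\right) \left(t{\left(-54 \right)} + 34606\right) = \left(6^{2} - 33532\right) \left(\frac{-23 - 54}{2 \left(-54\right)} + 34606\right) = \left(36 - 33532\right) \left(\frac{1}{2} \left(- \frac{1}{54}\right) \left(-77\right) + 34606\right) = - 33496 \left(\frac{77}{108} + 34606\right) = \left(-33496\right) \frac{3737525}{108} = - \frac{31298034350}{27}$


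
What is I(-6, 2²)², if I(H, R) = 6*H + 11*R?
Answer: 64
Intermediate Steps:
I(-6, 2²)² = (6*(-6) + 11*2²)² = (-36 + 11*4)² = (-36 + 44)² = 8² = 64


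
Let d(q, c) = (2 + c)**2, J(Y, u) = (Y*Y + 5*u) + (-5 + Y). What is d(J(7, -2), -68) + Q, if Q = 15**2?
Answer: 4581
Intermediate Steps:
J(Y, u) = -5 + Y + Y**2 + 5*u (J(Y, u) = (Y**2 + 5*u) + (-5 + Y) = -5 + Y + Y**2 + 5*u)
Q = 225
d(J(7, -2), -68) + Q = (2 - 68)**2 + 225 = (-66)**2 + 225 = 4356 + 225 = 4581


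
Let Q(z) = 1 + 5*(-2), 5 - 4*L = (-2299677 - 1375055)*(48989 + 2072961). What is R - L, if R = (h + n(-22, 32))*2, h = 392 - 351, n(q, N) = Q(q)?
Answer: -7797597567149/4 ≈ -1.9494e+12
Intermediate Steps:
L = 7797597567405/4 (L = 5/4 - (-2299677 - 1375055)*(48989 + 2072961)/4 = 5/4 - (-918683)*2121950 = 5/4 - ¼*(-7797597567400) = 5/4 + 1949399391850 = 7797597567405/4 ≈ 1.9494e+12)
Q(z) = -9 (Q(z) = 1 - 10 = -9)
n(q, N) = -9
h = 41
R = 64 (R = (41 - 9)*2 = 32*2 = 64)
R - L = 64 - 1*7797597567405/4 = 64 - 7797597567405/4 = -7797597567149/4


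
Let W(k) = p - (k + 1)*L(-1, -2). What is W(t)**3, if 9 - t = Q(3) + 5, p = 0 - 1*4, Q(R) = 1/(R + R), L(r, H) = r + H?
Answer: 9261/8 ≈ 1157.6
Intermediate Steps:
L(r, H) = H + r
Q(R) = 1/(2*R)
p = -4 (p = 0 - 4 = -4)
t = 23/6 (t = 9 - ((1/2)/3 + 5) = 9 - ((1/2)*(1/3) + 5) = 9 - (1/6 + 5) = 9 - 1*31/6 = 9 - 31/6 = 23/6 ≈ 3.8333)
W(k) = -1 + 3*k (W(k) = -4 - (k + 1)*(-2 - 1) = -4 - (1 + k)*(-3) = -4 - (-3 - 3*k) = -4 + (3 + 3*k) = -1 + 3*k)
W(t)**3 = (-1 + 3*(23/6))**3 = (-1 + 23/2)**3 = (21/2)**3 = 9261/8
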